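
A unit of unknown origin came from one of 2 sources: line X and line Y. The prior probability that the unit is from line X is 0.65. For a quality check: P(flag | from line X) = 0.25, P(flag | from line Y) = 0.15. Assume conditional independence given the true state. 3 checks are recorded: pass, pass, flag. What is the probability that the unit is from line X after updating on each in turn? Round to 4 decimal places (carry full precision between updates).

0.7067

After 'pass': P(line X) = 0.75·0.6500 / (0.75·0.6500 + 0.85·0.3500) ≈ 0.6210
After 'pass': P(line X) = 0.75·0.6210 / (0.75·0.6210 + 0.85·0.3790) ≈ 0.5911
After 'flag': P(line X) = 0.25·0.5911 / (0.25·0.5911 + 0.15·0.4089) ≈ 0.7067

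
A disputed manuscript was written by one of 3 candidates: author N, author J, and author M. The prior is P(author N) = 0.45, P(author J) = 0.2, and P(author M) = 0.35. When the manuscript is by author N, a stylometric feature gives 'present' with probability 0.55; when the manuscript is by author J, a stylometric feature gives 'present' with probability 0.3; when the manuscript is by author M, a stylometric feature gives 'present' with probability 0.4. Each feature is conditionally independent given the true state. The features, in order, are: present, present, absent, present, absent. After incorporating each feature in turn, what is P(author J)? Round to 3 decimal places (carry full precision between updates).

Apply Bayes' rule sequentially, carrying P(author J) forward.
After 'present': normaliser = 0.55·0.4500 + 0.3·0.2000 + 0.4·0.3500; P(author N) ≈ 0.5531, P(author J) ≈ 0.1341, P(author M) ≈ 0.3128
After 'present': normaliser = 0.55·0.5531 + 0.3·0.1341 + 0.4·0.3128; P(author N) ≈ 0.6478, P(author J) ≈ 0.0857, P(author M) ≈ 0.2665
After 'absent': normaliser = 0.45·0.6478 + 0.7·0.0857 + 0.6·0.2665; P(author N) ≈ 0.5701, P(author J) ≈ 0.1173, P(author M) ≈ 0.3127
After 'present': normaliser = 0.55·0.5701 + 0.3·0.1173 + 0.4·0.3127; P(author N) ≈ 0.6618, P(author J) ≈ 0.0742, P(author M) ≈ 0.2640
After 'absent': normaliser = 0.45·0.6618 + 0.7·0.0742 + 0.6·0.2640; P(author N) ≈ 0.5860, P(author J) ≈ 0.1023, P(author M) ≈ 0.3117

0.102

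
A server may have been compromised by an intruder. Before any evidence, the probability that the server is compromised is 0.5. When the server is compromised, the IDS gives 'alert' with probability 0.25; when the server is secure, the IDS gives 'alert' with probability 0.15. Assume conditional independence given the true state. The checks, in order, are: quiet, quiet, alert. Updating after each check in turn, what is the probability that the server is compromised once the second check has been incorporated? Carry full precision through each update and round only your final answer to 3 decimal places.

Each posterior becomes the prior for the next update.
After 'quiet': P(compromised) = 0.75·0.5000 / (0.75·0.5000 + 0.85·0.5000) ≈ 0.4688
After 'quiet': P(compromised) = 0.75·0.4688 / (0.75·0.4688 + 0.85·0.5312) ≈ 0.4377

0.438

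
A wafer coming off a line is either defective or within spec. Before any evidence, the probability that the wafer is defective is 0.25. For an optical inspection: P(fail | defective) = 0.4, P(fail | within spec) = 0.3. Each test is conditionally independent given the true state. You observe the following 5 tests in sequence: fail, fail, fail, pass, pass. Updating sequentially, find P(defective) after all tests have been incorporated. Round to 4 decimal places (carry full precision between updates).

0.3673

Each posterior becomes the prior for the next update.
After 'fail': P(defective) = 0.4·0.2500 / (0.4·0.2500 + 0.3·0.7500) ≈ 0.3077
After 'fail': P(defective) = 0.4·0.3077 / (0.4·0.3077 + 0.3·0.6923) ≈ 0.3721
After 'fail': P(defective) = 0.4·0.3721 / (0.4·0.3721 + 0.3·0.6279) ≈ 0.4414
After 'pass': P(defective) = 0.6·0.4414 / (0.6·0.4414 + 0.7·0.5586) ≈ 0.4038
After 'pass': P(defective) = 0.6·0.4038 / (0.6·0.4038 + 0.7·0.5962) ≈ 0.3673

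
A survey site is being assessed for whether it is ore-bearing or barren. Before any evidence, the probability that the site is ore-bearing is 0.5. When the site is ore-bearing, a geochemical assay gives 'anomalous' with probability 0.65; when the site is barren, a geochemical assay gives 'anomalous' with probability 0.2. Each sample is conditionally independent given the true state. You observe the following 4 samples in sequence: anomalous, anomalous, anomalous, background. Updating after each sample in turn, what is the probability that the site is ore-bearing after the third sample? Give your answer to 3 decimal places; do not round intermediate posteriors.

0.972

After 'anomalous': P(ore) = 0.65·0.5000 / (0.65·0.5000 + 0.2·0.5000) ≈ 0.7647
After 'anomalous': P(ore) = 0.65·0.7647 / (0.65·0.7647 + 0.2·0.2353) ≈ 0.9135
After 'anomalous': P(ore) = 0.65·0.9135 / (0.65·0.9135 + 0.2·0.0865) ≈ 0.9717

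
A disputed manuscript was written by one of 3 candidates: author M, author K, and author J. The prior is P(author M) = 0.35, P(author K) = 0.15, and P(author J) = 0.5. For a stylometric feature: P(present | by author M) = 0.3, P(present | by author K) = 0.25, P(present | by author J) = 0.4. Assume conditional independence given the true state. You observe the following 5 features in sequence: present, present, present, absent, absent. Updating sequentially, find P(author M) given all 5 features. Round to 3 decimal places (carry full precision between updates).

0.265

Each posterior becomes the prior for the next update.
After 'present': normaliser = 0.3·0.3500 + 0.25·0.1500 + 0.4·0.5000; P(author M) ≈ 0.3066, P(author K) ≈ 0.1095, P(author J) ≈ 0.5839
After 'present': normaliser = 0.3·0.3066 + 0.25·0.1095 + 0.4·0.5839; P(author M) ≈ 0.2606, P(author K) ≈ 0.0776, P(author J) ≈ 0.6618
After 'present': normaliser = 0.3·0.2606 + 0.25·0.0776 + 0.4·0.6618; P(author M) ≈ 0.2158, P(author K) ≈ 0.0535, P(author J) ≈ 0.7307
After 'absent': normaliser = 0.7·0.2158 + 0.75·0.0535 + 0.6·0.7307; P(author M) ≈ 0.2399, P(author K) ≈ 0.0638, P(author J) ≈ 0.6963
After 'absent': normaliser = 0.7·0.2399 + 0.75·0.0638 + 0.6·0.6963; P(author M) ≈ 0.2651, P(author K) ≈ 0.0755, P(author J) ≈ 0.6595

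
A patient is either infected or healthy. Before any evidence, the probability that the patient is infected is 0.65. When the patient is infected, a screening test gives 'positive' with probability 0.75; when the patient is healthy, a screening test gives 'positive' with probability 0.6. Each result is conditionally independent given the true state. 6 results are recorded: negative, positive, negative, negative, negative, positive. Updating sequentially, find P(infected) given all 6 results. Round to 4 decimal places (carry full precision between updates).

After 'negative': P(infected) = 0.25·0.6500 / (0.25·0.6500 + 0.4·0.3500) ≈ 0.5372
After 'positive': P(infected) = 0.75·0.5372 / (0.75·0.5372 + 0.6·0.4628) ≈ 0.5920
After 'negative': P(infected) = 0.25·0.5920 / (0.25·0.5920 + 0.4·0.4080) ≈ 0.4756
After 'negative': P(infected) = 0.25·0.4756 / (0.25·0.4756 + 0.4·0.5244) ≈ 0.3617
After 'negative': P(infected) = 0.25·0.3617 / (0.25·0.3617 + 0.4·0.6383) ≈ 0.2616
After 'positive': P(infected) = 0.75·0.2616 / (0.75·0.2616 + 0.6·0.7384) ≈ 0.3069

0.3069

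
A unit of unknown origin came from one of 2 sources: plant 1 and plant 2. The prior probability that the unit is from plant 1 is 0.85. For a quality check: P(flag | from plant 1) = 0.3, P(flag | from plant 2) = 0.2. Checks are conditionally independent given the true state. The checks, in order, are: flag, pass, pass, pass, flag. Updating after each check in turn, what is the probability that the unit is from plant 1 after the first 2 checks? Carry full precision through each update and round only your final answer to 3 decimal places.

0.881

After 'flag': P(plant 1) = 0.3·0.8500 / (0.3·0.8500 + 0.2·0.1500) ≈ 0.8947
After 'pass': P(plant 1) = 0.7·0.8947 / (0.7·0.8947 + 0.8·0.1053) ≈ 0.8815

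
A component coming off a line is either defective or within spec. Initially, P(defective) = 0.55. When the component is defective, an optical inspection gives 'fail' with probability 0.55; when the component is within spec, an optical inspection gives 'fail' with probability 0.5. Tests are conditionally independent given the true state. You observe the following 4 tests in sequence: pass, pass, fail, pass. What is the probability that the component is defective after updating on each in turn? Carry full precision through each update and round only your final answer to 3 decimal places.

0.495

After 'pass': P(defective) = 0.45·0.5500 / (0.45·0.5500 + 0.5·0.4500) ≈ 0.5238
After 'pass': P(defective) = 0.45·0.5238 / (0.45·0.5238 + 0.5·0.4762) ≈ 0.4975
After 'fail': P(defective) = 0.55·0.4975 / (0.55·0.4975 + 0.5·0.5025) ≈ 0.5213
After 'pass': P(defective) = 0.45·0.5213 / (0.45·0.5213 + 0.5·0.4787) ≈ 0.4950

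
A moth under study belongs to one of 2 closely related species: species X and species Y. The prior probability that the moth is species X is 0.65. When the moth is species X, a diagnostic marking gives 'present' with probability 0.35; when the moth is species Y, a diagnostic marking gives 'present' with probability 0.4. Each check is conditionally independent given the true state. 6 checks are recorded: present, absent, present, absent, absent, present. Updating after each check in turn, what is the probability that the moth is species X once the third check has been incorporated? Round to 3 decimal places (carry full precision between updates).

0.606

After 'present': P(species X) = 0.35·0.6500 / (0.35·0.6500 + 0.4·0.3500) ≈ 0.6190
After 'absent': P(species X) = 0.65·0.6190 / (0.65·0.6190 + 0.6·0.3810) ≈ 0.6377
After 'present': P(species X) = 0.35·0.6377 / (0.35·0.6377 + 0.4·0.3623) ≈ 0.6064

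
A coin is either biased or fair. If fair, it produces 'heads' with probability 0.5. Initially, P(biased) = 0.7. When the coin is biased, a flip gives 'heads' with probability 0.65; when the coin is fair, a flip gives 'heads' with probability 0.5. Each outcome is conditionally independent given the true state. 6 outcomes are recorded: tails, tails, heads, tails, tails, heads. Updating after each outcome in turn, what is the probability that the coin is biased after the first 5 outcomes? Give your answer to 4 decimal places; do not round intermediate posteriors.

After 'tails': P(biased) = 0.35·0.7000 / (0.35·0.7000 + 0.5·0.3000) ≈ 0.6203
After 'tails': P(biased) = 0.35·0.6203 / (0.35·0.6203 + 0.5·0.3797) ≈ 0.5334
After 'heads': P(biased) = 0.65·0.5334 / (0.65·0.5334 + 0.5·0.4666) ≈ 0.5978
After 'tails': P(biased) = 0.35·0.5978 / (0.35·0.5978 + 0.5·0.4022) ≈ 0.5099
After 'tails': P(biased) = 0.35·0.5099 / (0.35·0.5099 + 0.5·0.4901) ≈ 0.4214

0.4214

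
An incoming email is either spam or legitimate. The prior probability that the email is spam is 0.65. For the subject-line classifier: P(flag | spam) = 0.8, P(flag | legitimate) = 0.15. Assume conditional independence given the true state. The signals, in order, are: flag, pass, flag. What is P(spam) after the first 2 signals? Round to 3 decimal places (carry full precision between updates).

Each posterior becomes the prior for the next update.
After 'flag': P(spam) = 0.8·0.6500 / (0.8·0.6500 + 0.15·0.3500) ≈ 0.9083
After 'pass': P(spam) = 0.2·0.9083 / (0.2·0.9083 + 0.85·0.0917) ≈ 0.6997

0.700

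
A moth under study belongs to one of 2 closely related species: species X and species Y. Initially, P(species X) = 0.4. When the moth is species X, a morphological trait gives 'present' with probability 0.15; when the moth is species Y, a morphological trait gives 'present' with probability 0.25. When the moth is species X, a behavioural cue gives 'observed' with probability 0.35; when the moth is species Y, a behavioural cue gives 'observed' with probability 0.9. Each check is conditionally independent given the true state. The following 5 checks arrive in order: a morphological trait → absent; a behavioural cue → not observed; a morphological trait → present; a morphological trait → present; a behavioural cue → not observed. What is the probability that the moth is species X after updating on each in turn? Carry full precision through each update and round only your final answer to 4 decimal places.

Each posterior becomes the prior for the next update.
After a morphological trait='absent': P(species X) = 0.85·0.4000 / (0.85·0.4000 + 0.75·0.6000) ≈ 0.4304
After a behavioural cue='not observed': P(species X) = 0.65·0.4304 / (0.65·0.4304 + 0.1·0.5696) ≈ 0.8308
After a morphological trait='present': P(species X) = 0.15·0.8308 / (0.15·0.8308 + 0.25·0.1692) ≈ 0.7466
After a morphological trait='present': P(species X) = 0.15·0.7466 / (0.15·0.7466 + 0.25·0.2534) ≈ 0.6387
After a behavioural cue='not observed': P(species X) = 0.65·0.6387 / (0.65·0.6387 + 0.1·0.3613) ≈ 0.9199

0.9199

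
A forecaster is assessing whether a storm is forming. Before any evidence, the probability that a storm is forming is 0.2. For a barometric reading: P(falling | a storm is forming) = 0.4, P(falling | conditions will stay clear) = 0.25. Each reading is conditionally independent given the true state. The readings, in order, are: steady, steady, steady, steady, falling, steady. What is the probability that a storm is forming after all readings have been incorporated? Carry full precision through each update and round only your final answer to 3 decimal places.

After 'steady': P(storm) = 0.6·0.2000 / (0.6·0.2000 + 0.75·0.8000) ≈ 0.1667
After 'steady': P(storm) = 0.6·0.1667 / (0.6·0.1667 + 0.75·0.8333) ≈ 0.1379
After 'steady': P(storm) = 0.6·0.1379 / (0.6·0.1379 + 0.75·0.8621) ≈ 0.1135
After 'steady': P(storm) = 0.6·0.1135 / (0.6·0.1135 + 0.75·0.8865) ≈ 0.0929
After 'falling': P(storm) = 0.4·0.0929 / (0.4·0.0929 + 0.25·0.9071) ≈ 0.1408
After 'steady': P(storm) = 0.6·0.1408 / (0.6·0.1408 + 0.75·0.8592) ≈ 0.1159

0.116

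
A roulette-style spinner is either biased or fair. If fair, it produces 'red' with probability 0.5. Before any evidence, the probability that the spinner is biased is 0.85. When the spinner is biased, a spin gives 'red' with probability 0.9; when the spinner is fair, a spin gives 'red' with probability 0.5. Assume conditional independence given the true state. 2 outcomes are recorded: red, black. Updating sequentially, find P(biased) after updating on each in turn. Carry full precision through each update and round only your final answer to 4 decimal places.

0.6711

After 'red': P(biased) = 0.9·0.8500 / (0.9·0.8500 + 0.5·0.1500) ≈ 0.9107
After 'black': P(biased) = 0.1·0.9107 / (0.1·0.9107 + 0.5·0.0893) ≈ 0.6711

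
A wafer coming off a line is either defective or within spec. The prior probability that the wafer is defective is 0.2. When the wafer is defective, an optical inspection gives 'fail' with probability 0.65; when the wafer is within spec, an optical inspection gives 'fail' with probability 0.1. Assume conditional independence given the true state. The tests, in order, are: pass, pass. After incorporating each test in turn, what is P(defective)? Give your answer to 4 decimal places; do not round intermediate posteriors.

Each posterior becomes the prior for the next update.
After 'pass': P(defective) = 0.35·0.2000 / (0.35·0.2000 + 0.9·0.8000) ≈ 0.0886
After 'pass': P(defective) = 0.35·0.0886 / (0.35·0.0886 + 0.9·0.9114) ≈ 0.0364

0.0364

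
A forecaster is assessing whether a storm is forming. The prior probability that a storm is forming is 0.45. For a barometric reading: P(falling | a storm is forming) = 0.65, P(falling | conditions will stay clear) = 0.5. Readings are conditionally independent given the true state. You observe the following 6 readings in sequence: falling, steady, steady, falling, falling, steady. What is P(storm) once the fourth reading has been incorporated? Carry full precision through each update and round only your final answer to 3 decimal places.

Apply Bayes' rule sequentially, carrying P(storm) forward.
After 'falling': P(storm) = 0.65·0.4500 / (0.65·0.4500 + 0.5·0.5500) ≈ 0.5154
After 'steady': P(storm) = 0.35·0.5154 / (0.35·0.5154 + 0.5·0.4846) ≈ 0.4268
After 'steady': P(storm) = 0.35·0.4268 / (0.35·0.4268 + 0.5·0.5732) ≈ 0.3426
After 'falling': P(storm) = 0.65·0.3426 / (0.65·0.3426 + 0.5·0.6574) ≈ 0.4039

0.404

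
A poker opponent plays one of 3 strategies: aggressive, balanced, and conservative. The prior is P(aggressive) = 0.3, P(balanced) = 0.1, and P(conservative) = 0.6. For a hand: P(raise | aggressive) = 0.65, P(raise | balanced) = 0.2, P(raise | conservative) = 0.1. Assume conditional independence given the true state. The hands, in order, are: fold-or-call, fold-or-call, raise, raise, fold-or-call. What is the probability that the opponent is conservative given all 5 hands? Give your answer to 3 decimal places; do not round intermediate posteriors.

Apply Bayes' rule sequentially, carrying P(conservative) forward.
After 'fold-or-call': normaliser = 0.35·0.3000 + 0.8·0.1000 + 0.9·0.6000; P(aggressive) ≈ 0.1448, P(balanced) ≈ 0.1103, P(conservative) ≈ 0.7448
After 'fold-or-call': normaliser = 0.35·0.1448 + 0.8·0.1103 + 0.9·0.7448; P(aggressive) ≈ 0.0626, P(balanced) ≈ 0.1091, P(conservative) ≈ 0.8283
After 'raise': normaliser = 0.65·0.0626 + 0.2·0.1091 + 0.1·0.8283; P(aggressive) ≈ 0.2801, P(balanced) ≈ 0.1501, P(conservative) ≈ 0.5698
After 'raise': normaliser = 0.65·0.2801 + 0.2·0.1501 + 0.1·0.5698; P(aggressive) ≈ 0.6766, P(balanced) ≈ 0.1116, P(conservative) ≈ 0.2118
After 'fold-or-call': normaliser = 0.35·0.6766 + 0.8·0.1116 + 0.9·0.2118; P(aggressive) ≈ 0.4584, P(balanced) ≈ 0.1727, P(conservative) ≈ 0.3689

0.369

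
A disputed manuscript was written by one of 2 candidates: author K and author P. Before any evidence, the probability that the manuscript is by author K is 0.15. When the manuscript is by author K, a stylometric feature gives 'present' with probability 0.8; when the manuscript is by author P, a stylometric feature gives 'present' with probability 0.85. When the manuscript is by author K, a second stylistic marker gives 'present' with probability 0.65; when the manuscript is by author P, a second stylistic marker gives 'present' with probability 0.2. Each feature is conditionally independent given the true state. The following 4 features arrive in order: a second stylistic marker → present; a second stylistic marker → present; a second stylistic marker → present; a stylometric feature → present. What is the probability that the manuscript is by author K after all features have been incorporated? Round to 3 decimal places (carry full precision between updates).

0.851

After a second stylistic marker='present': P(author K) = 0.65·0.1500 / (0.65·0.1500 + 0.2·0.8500) ≈ 0.3645
After a second stylistic marker='present': P(author K) = 0.65·0.3645 / (0.65·0.3645 + 0.2·0.6355) ≈ 0.6508
After a second stylistic marker='present': P(author K) = 0.65·0.6508 / (0.65·0.6508 + 0.2·0.3492) ≈ 0.8583
After a stylometric feature='present': P(author K) = 0.8·0.8583 / (0.8·0.8583 + 0.85·0.1417) ≈ 0.8508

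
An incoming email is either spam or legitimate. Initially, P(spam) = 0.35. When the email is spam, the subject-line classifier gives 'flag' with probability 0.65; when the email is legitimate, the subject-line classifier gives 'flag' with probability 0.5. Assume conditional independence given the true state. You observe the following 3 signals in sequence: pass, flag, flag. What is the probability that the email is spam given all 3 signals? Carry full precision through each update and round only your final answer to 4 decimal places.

0.3891

After 'pass': P(spam) = 0.35·0.3500 / (0.35·0.3500 + 0.5·0.6500) ≈ 0.2737
After 'flag': P(spam) = 0.65·0.2737 / (0.65·0.2737 + 0.5·0.7263) ≈ 0.3289
After 'flag': P(spam) = 0.65·0.3289 / (0.65·0.3289 + 0.5·0.6711) ≈ 0.3891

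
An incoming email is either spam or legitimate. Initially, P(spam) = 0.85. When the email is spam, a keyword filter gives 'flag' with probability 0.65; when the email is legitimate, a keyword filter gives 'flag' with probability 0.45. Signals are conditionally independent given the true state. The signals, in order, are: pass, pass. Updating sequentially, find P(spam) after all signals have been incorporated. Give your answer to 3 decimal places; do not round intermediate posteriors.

After 'pass': P(spam) = 0.35·0.8500 / (0.35·0.8500 + 0.55·0.1500) ≈ 0.7829
After 'pass': P(spam) = 0.35·0.7829 / (0.35·0.7829 + 0.55·0.2171) ≈ 0.6965

0.696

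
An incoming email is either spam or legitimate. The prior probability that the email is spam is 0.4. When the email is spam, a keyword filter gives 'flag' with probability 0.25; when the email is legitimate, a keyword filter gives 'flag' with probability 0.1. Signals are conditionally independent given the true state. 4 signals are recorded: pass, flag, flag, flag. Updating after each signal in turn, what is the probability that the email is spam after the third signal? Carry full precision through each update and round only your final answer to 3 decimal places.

After 'pass': P(spam) = 0.75·0.4000 / (0.75·0.4000 + 0.9·0.6000) ≈ 0.3571
After 'flag': P(spam) = 0.25·0.3571 / (0.25·0.3571 + 0.1·0.6429) ≈ 0.5814
After 'flag': P(spam) = 0.25·0.5814 / (0.25·0.5814 + 0.1·0.4186) ≈ 0.7764

0.776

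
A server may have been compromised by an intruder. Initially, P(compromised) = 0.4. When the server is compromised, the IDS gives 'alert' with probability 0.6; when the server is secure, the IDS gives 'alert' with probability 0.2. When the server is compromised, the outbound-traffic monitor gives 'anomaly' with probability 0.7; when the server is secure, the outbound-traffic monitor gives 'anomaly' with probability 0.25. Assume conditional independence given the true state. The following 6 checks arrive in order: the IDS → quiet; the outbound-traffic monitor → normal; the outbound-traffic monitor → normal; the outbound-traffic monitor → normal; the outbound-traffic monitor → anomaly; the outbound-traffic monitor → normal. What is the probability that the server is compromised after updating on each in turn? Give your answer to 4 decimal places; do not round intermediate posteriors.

After the IDS='quiet': P(compromised) = 0.4·0.4000 / (0.4·0.4000 + 0.8·0.6000) ≈ 0.2500
After the outbound-traffic monitor='normal': P(compromised) = 0.3·0.2500 / (0.3·0.2500 + 0.75·0.7500) ≈ 0.1176
After the outbound-traffic monitor='normal': P(compromised) = 0.3·0.1176 / (0.3·0.1176 + 0.75·0.8824) ≈ 0.0506
After the outbound-traffic monitor='normal': P(compromised) = 0.3·0.0506 / (0.3·0.0506 + 0.75·0.9494) ≈ 0.0209
After the outbound-traffic monitor='anomaly': P(compromised) = 0.7·0.0209 / (0.7·0.0209 + 0.25·0.9791) ≈ 0.0564
After the outbound-traffic monitor='normal': P(compromised) = 0.3·0.0564 / (0.3·0.0564 + 0.75·0.9436) ≈ 0.0233

0.0233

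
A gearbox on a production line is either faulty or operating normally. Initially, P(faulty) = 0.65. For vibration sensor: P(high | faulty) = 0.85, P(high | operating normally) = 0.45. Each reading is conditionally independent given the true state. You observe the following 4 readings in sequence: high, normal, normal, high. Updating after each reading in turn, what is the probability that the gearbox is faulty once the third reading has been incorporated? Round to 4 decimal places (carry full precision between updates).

0.2069

After 'high': P(faulty) = 0.85·0.6500 / (0.85·0.6500 + 0.45·0.3500) ≈ 0.7782
After 'normal': P(faulty) = 0.15·0.7782 / (0.15·0.7782 + 0.55·0.2218) ≈ 0.4889
After 'normal': P(faulty) = 0.15·0.4889 / (0.15·0.4889 + 0.55·0.5111) ≈ 0.2069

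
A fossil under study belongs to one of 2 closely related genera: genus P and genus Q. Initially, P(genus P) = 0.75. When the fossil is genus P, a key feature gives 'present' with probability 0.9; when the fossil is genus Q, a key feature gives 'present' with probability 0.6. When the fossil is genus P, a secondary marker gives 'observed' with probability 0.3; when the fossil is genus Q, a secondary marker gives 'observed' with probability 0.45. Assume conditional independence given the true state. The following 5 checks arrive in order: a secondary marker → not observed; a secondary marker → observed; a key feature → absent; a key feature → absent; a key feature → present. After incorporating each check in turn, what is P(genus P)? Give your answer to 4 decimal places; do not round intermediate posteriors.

0.1927

After a secondary marker='not observed': P(genus P) = 0.7·0.7500 / (0.7·0.7500 + 0.55·0.2500) ≈ 0.7925
After a secondary marker='observed': P(genus P) = 0.3·0.7925 / (0.3·0.7925 + 0.45·0.2075) ≈ 0.7179
After a key feature='absent': P(genus P) = 0.1·0.7179 / (0.1·0.7179 + 0.4·0.2821) ≈ 0.3889
After a key feature='absent': P(genus P) = 0.1·0.3889 / (0.1·0.3889 + 0.4·0.6111) ≈ 0.1373
After a key feature='present': P(genus P) = 0.9·0.1373 / (0.9·0.1373 + 0.6·0.8627) ≈ 0.1927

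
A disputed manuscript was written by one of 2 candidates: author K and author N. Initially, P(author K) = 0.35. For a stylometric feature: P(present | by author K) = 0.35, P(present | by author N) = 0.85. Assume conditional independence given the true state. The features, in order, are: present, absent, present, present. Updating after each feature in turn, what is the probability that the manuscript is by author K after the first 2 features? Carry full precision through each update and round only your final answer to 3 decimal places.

After 'present': P(author K) = 0.35·0.3500 / (0.35·0.3500 + 0.85·0.6500) ≈ 0.1815
After 'absent': P(author K) = 0.65·0.1815 / (0.65·0.1815 + 0.15·0.8185) ≈ 0.4900

0.490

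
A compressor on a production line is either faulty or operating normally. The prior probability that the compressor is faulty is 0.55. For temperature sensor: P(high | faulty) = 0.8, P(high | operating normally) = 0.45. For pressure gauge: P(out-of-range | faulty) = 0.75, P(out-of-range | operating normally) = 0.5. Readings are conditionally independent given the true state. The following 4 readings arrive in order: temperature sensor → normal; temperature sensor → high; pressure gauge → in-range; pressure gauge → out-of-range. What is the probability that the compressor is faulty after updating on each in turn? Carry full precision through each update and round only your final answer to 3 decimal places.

0.372

Apply Bayes' rule sequentially, carrying P(faulty) forward.
After temperature sensor='normal': P(faulty) = 0.2·0.5500 / (0.2·0.5500 + 0.55·0.4500) ≈ 0.3077
After temperature sensor='high': P(faulty) = 0.8·0.3077 / (0.8·0.3077 + 0.45·0.6923) ≈ 0.4414
After pressure gauge='in-range': P(faulty) = 0.25·0.4414 / (0.25·0.4414 + 0.5·0.5586) ≈ 0.2832
After pressure gauge='out-of-range': P(faulty) = 0.75·0.2832 / (0.75·0.2832 + 0.5·0.7168) ≈ 0.3721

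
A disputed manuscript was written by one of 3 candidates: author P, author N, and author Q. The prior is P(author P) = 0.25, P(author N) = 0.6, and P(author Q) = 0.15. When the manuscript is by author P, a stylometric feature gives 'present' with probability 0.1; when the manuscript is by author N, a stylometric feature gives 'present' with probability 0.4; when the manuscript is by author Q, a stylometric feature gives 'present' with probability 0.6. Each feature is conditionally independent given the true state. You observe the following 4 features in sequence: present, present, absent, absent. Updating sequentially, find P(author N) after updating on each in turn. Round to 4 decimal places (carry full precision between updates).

After 'present': normaliser = 0.1·0.2500 + 0.4·0.6000 + 0.6·0.1500; P(author P) ≈ 0.0704, P(author N) ≈ 0.6761, P(author Q) ≈ 0.2535
After 'present': normaliser = 0.1·0.0704 + 0.4·0.6761 + 0.6·0.2535; P(author P) ≈ 0.0164, P(author N) ≈ 0.6295, P(author Q) ≈ 0.3541
After 'absent': normaliser = 0.9·0.0164 + 0.6·0.6295 + 0.4·0.3541; P(author P) ≈ 0.0276, P(author N) ≈ 0.7072, P(author Q) ≈ 0.2652
After 'absent': normaliser = 0.9·0.0276 + 0.6·0.7072 + 0.4·0.2652; P(author P) ≈ 0.0448, P(author N) ≈ 0.7642, P(author Q) ≈ 0.1910

0.7642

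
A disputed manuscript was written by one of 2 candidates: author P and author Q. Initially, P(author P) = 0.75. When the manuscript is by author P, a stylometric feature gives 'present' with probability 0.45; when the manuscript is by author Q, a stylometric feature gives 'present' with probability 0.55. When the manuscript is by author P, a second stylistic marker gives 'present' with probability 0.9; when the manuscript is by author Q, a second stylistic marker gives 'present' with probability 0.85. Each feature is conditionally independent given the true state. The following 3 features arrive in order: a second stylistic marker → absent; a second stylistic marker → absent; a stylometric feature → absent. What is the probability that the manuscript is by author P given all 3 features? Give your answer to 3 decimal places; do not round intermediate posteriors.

0.620

After a second stylistic marker='absent': P(author P) = 0.1·0.7500 / (0.1·0.7500 + 0.15·0.2500) ≈ 0.6667
After a second stylistic marker='absent': P(author P) = 0.1·0.6667 / (0.1·0.6667 + 0.15·0.3333) ≈ 0.5714
After a stylometric feature='absent': P(author P) = 0.55·0.5714 / (0.55·0.5714 + 0.45·0.4286) ≈ 0.6197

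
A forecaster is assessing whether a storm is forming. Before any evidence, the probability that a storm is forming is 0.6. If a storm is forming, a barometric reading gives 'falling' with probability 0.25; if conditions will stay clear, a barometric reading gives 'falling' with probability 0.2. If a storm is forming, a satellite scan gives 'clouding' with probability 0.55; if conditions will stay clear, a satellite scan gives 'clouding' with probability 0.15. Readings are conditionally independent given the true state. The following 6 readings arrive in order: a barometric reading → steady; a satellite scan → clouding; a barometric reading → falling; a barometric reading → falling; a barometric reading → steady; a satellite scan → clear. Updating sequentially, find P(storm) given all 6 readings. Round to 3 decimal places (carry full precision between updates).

0.800

After a barometric reading='steady': P(storm) = 0.75·0.6000 / (0.75·0.6000 + 0.8·0.4000) ≈ 0.5844
After a satellite scan='clouding': P(storm) = 0.55·0.5844 / (0.55·0.5844 + 0.15·0.4156) ≈ 0.8376
After a barometric reading='falling': P(storm) = 0.25·0.8376 / (0.25·0.8376 + 0.2·0.1624) ≈ 0.8657
After a barometric reading='falling': P(storm) = 0.25·0.8657 / (0.25·0.8657 + 0.2·0.1343) ≈ 0.8896
After a barometric reading='steady': P(storm) = 0.75·0.8896 / (0.75·0.8896 + 0.8·0.1104) ≈ 0.8831
After a satellite scan='clear': P(storm) = 0.45·0.8831 / (0.45·0.8831 + 0.85·0.1169) ≈ 0.7999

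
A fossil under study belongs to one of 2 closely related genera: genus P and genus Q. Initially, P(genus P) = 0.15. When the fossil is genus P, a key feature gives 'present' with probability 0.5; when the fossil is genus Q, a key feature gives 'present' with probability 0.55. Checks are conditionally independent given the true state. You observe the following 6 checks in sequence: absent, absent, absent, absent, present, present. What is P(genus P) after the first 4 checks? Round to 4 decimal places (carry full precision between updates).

After 'absent': P(genus P) = 0.5·0.1500 / (0.5·0.1500 + 0.45·0.8500) ≈ 0.1639
After 'absent': P(genus P) = 0.5·0.1639 / (0.5·0.1639 + 0.45·0.8361) ≈ 0.1789
After 'absent': P(genus P) = 0.5·0.1789 / (0.5·0.1789 + 0.45·0.8211) ≈ 0.1949
After 'absent': P(genus P) = 0.5·0.1949 / (0.5·0.1949 + 0.45·0.8051) ≈ 0.2120

0.2120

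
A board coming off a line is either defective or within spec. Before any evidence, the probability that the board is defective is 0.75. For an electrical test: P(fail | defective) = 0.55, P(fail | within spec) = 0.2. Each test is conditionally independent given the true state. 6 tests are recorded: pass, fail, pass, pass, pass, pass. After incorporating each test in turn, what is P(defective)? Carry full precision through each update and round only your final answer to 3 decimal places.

0.317

After 'pass': P(defective) = 0.45·0.7500 / (0.45·0.7500 + 0.8·0.2500) ≈ 0.6279
After 'fail': P(defective) = 0.55·0.6279 / (0.55·0.6279 + 0.2·0.3721) ≈ 0.8227
After 'pass': P(defective) = 0.45·0.8227 / (0.45·0.8227 + 0.8·0.1773) ≈ 0.7230
After 'pass': P(defective) = 0.45·0.7230 / (0.45·0.7230 + 0.8·0.2770) ≈ 0.5949
After 'pass': P(defective) = 0.45·0.5949 / (0.45·0.5949 + 0.8·0.4051) ≈ 0.4523
After 'pass': P(defective) = 0.45·0.4523 / (0.45·0.4523 + 0.8·0.5477) ≈ 0.3172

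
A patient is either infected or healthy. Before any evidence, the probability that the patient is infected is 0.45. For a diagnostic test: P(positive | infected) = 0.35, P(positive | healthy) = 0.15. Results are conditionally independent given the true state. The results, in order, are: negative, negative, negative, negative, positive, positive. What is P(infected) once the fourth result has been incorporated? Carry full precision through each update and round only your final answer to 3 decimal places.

0.219

After 'negative': P(infected) = 0.65·0.4500 / (0.65·0.4500 + 0.85·0.5500) ≈ 0.3849
After 'negative': P(infected) = 0.65·0.3849 / (0.65·0.3849 + 0.85·0.6151) ≈ 0.3236
After 'negative': P(infected) = 0.65·0.3236 / (0.65·0.3236 + 0.85·0.6764) ≈ 0.2679
After 'negative': P(infected) = 0.65·0.2679 / (0.65·0.2679 + 0.85·0.7321) ≈ 0.2186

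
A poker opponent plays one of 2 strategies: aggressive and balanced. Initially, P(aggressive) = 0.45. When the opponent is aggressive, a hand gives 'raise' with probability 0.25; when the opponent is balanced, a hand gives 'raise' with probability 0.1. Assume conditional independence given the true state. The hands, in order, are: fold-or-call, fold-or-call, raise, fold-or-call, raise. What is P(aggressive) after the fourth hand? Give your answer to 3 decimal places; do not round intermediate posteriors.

0.542

After 'fold-or-call': P(aggressive) = 0.75·0.4500 / (0.75·0.4500 + 0.9·0.5500) ≈ 0.4054
After 'fold-or-call': P(aggressive) = 0.75·0.4054 / (0.75·0.4054 + 0.9·0.5946) ≈ 0.3623
After 'raise': P(aggressive) = 0.25·0.3623 / (0.25·0.3623 + 0.1·0.6377) ≈ 0.5869
After 'fold-or-call': P(aggressive) = 0.75·0.5869 / (0.75·0.5869 + 0.9·0.4131) ≈ 0.5421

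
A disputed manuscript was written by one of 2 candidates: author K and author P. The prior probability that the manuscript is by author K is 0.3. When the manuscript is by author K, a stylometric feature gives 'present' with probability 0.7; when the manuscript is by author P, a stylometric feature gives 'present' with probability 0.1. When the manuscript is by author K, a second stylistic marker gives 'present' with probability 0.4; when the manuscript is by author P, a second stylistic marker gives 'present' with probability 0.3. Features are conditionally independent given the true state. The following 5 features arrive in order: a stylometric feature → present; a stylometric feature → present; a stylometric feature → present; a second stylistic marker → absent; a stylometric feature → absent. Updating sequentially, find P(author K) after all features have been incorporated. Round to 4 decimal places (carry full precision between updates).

Each posterior becomes the prior for the next update.
After a stylometric feature='present': P(author K) = 0.7·0.3000 / (0.7·0.3000 + 0.1·0.7000) ≈ 0.7500
After a stylometric feature='present': P(author K) = 0.7·0.7500 / (0.7·0.7500 + 0.1·0.2500) ≈ 0.9545
After a stylometric feature='present': P(author K) = 0.7·0.9545 / (0.7·0.9545 + 0.1·0.0455) ≈ 0.9932
After a second stylistic marker='absent': P(author K) = 0.6·0.9932 / (0.6·0.9932 + 0.7·0.0068) ≈ 0.9921
After a stylometric feature='absent': P(author K) = 0.3·0.9921 / (0.3·0.9921 + 0.9·0.0079) ≈ 0.9767

0.9767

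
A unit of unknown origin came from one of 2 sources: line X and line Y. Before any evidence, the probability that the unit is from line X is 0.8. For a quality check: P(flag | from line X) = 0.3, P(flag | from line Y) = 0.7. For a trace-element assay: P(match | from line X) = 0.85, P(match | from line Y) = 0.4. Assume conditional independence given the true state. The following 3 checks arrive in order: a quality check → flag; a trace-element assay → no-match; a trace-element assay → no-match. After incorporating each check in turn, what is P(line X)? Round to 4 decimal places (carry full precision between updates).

After a quality check='flag': P(line X) = 0.3·0.8000 / (0.3·0.8000 + 0.7·0.2000) ≈ 0.6316
After a trace-element assay='no-match': P(line X) = 0.15·0.6316 / (0.15·0.6316 + 0.6·0.3684) ≈ 0.3000
After a trace-element assay='no-match': P(line X) = 0.15·0.3000 / (0.15·0.3000 + 0.6·0.7000) ≈ 0.0968

0.0968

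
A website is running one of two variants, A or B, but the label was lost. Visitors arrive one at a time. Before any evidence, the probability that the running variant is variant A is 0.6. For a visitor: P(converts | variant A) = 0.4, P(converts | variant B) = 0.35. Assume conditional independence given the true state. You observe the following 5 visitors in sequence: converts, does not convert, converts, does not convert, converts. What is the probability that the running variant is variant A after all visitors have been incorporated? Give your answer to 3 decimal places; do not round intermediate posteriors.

After 'converts': P(A) = 0.4·0.6000 / (0.4·0.6000 + 0.35·0.4000) ≈ 0.6316
After 'does not convert': P(A) = 0.6·0.6316 / (0.6·0.6316 + 0.65·0.3684) ≈ 0.6128
After 'converts': P(A) = 0.4·0.6128 / (0.4·0.6128 + 0.35·0.3872) ≈ 0.6439
After 'does not convert': P(A) = 0.6·0.6439 / (0.6·0.6439 + 0.65·0.3561) ≈ 0.6254
After 'converts': P(A) = 0.4·0.6254 / (0.4·0.6254 + 0.35·0.3746) ≈ 0.6561

0.656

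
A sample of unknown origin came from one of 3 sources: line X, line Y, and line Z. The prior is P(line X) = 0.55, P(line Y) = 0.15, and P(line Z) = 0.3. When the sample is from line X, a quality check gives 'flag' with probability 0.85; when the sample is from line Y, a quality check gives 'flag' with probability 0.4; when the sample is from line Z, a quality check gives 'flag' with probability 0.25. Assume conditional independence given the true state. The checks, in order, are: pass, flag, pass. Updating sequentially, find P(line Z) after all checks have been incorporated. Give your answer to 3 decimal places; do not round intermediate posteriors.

Each posterior becomes the prior for the next update.
After 'pass': normaliser = 0.15·0.5500 + 0.6·0.1500 + 0.75·0.3000; P(line X) ≈ 0.2075, P(line Y) ≈ 0.2264, P(line Z) ≈ 0.5660
After 'flag': normaliser = 0.85·0.2075 + 0.4·0.2264 + 0.25·0.5660; P(line X) ≈ 0.4319, P(line Y) ≈ 0.2217, P(line Z) ≈ 0.3464
After 'pass': normaliser = 0.15·0.4319 + 0.6·0.2217 + 0.75·0.3464; P(line X) ≈ 0.1416, P(line Y) ≈ 0.2907, P(line Z) ≈ 0.5678

0.568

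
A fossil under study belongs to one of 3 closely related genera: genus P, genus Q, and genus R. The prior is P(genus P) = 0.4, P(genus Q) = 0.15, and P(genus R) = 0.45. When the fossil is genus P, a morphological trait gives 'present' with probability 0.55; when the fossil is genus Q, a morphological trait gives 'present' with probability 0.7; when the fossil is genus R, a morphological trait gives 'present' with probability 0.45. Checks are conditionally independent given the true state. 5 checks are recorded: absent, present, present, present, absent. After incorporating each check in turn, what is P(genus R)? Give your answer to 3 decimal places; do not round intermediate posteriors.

After 'absent': normaliser = 0.45·0.4000 + 0.3·0.1500 + 0.55·0.4500; P(genus P) ≈ 0.3810, P(genus Q) ≈ 0.0952, P(genus R) ≈ 0.5238
After 'present': normaliser = 0.55·0.3810 + 0.7·0.0952 + 0.45·0.5238; P(genus P) ≈ 0.4093, P(genus Q) ≈ 0.1302, P(genus R) ≈ 0.4605
After 'present': normaliser = 0.55·0.4093 + 0.7·0.1302 + 0.45·0.4605; P(genus P) ≈ 0.4300, P(genus Q) ≈ 0.1741, P(genus R) ≈ 0.3958
After 'present': normaliser = 0.55·0.4300 + 0.7·0.1741 + 0.45·0.3958; P(genus P) ≈ 0.4408, P(genus Q) ≈ 0.2272, P(genus R) ≈ 0.3320
After 'absent': normaliser = 0.45·0.4408 + 0.3·0.2272 + 0.55·0.3320; P(genus P) ≈ 0.4417, P(genus Q) ≈ 0.1518, P(genus R) ≈ 0.4066

0.407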